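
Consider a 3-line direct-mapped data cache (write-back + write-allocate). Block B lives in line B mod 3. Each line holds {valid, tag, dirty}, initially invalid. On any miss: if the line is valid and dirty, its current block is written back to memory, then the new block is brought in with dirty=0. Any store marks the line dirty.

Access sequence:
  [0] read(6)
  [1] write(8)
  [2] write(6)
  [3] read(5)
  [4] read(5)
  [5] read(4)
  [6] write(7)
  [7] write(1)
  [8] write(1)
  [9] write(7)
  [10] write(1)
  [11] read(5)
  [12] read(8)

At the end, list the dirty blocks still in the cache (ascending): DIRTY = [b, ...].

DIRTY = [1, 6]

0: R B6 -> L0 miss  d=-]
1: W B8 -> L2 miss  d=D]
2: W B6 -> L0 hit  d=D]
3: R B5 -> L2 miss wb->B8  d=-]
4: R B5 -> L2 hit  d=-]
5: R B4 -> L1 miss  d=-]
6: W B7 -> L1 miss  d=D]
7: W B1 -> L1 miss wb->B7  d=D]
8: W B1 -> L1 hit  d=D]
9: W B7 -> L1 miss wb->B1  d=D]
10: W B1 -> L1 miss wb->B7  d=D]
11: R B5 -> L2 hit  d=-]
12: R B8 -> L2 miss  d=-]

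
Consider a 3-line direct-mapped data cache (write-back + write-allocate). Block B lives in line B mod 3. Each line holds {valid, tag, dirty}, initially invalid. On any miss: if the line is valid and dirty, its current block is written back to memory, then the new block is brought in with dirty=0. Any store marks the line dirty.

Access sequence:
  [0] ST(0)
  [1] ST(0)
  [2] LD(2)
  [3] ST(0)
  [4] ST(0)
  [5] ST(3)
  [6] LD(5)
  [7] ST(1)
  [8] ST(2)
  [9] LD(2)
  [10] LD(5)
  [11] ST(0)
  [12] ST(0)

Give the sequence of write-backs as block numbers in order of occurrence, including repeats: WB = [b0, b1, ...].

WB = [0, 2, 3]

  0 | W B0 → L0 miss [D]
  1 | W B0 → L0 hit [D]
  2 | R B2 → L2 miss [-]
  3 | W B0 → L0 hit [D]
  4 | W B0 → L0 hit [D]
  5 | W B3 → L0 miss wb→B0 [D]
  6 | R B5 → L2 miss [-]
  7 | W B1 → L1 miss [D]
  8 | W B2 → L2 miss [D]
  9 | R B2 → L2 hit [D]
  10 | R B5 → L2 miss wb→B2 [-]
  11 | W B0 → L0 miss wb→B3 [D]
  12 | W B0 → L0 hit [D]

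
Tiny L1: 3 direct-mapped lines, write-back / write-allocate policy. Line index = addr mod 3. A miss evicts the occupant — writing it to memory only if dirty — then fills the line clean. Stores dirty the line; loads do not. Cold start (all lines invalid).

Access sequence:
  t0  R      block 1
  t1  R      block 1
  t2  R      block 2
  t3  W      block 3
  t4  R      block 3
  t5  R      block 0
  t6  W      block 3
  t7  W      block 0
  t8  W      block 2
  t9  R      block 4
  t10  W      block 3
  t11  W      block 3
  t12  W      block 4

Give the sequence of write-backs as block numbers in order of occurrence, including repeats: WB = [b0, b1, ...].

WB = [3, 3, 0]

0: R B1 → L1 miss [-]
1: R B1 → L1 hit [-]
2: R B2 → L2 miss [-]
3: W B3 → L0 miss [D]
4: R B3 → L0 hit [D]
5: R B0 → L0 miss wb→B3 [-]
6: W B3 → L0 miss [D]
7: W B0 → L0 miss wb→B3 [D]
8: W B2 → L2 hit [D]
9: R B4 → L1 miss [-]
10: W B3 → L0 miss wb→B0 [D]
11: W B3 → L0 hit [D]
12: W B4 → L1 hit [D]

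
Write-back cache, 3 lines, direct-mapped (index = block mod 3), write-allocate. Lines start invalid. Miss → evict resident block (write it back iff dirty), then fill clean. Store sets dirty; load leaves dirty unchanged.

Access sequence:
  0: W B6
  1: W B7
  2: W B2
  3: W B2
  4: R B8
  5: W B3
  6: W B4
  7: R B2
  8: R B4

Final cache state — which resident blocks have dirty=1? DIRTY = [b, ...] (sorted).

0: W B6 → L0 miss [D]
1: W B7 → L1 miss [D]
2: W B2 → L2 miss [D]
3: W B2 → L2 hit [D]
4: R B8 → L2 miss wb→B2 [-]
5: W B3 → L0 miss wb→B6 [D]
6: W B4 → L1 miss wb→B7 [D]
7: R B2 → L2 miss [-]
8: R B4 → L1 hit [D]

DIRTY = [3, 4]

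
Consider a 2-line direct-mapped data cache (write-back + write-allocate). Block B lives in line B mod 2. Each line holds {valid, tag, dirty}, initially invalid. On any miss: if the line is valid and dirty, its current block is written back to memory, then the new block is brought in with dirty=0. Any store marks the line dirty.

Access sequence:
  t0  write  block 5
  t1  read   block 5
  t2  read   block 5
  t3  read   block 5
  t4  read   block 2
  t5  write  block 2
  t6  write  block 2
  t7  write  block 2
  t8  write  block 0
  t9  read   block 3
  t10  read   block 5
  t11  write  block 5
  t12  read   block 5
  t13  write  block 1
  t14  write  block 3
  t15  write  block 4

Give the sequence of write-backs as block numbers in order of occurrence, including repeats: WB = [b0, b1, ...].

WB = [2, 5, 5, 1, 0]

0: W B5 → L1 miss [D]
1: R B5 → L1 hit [D]
2: R B5 → L1 hit [D]
3: R B5 → L1 hit [D]
4: R B2 → L0 miss [-]
5: W B2 → L0 hit [D]
6: W B2 → L0 hit [D]
7: W B2 → L0 hit [D]
8: W B0 → L0 miss wb→B2 [D]
9: R B3 → L1 miss wb→B5 [-]
10: R B5 → L1 miss [-]
11: W B5 → L1 hit [D]
12: R B5 → L1 hit [D]
13: W B1 → L1 miss wb→B5 [D]
14: W B3 → L1 miss wb→B1 [D]
15: W B4 → L0 miss wb→B0 [D]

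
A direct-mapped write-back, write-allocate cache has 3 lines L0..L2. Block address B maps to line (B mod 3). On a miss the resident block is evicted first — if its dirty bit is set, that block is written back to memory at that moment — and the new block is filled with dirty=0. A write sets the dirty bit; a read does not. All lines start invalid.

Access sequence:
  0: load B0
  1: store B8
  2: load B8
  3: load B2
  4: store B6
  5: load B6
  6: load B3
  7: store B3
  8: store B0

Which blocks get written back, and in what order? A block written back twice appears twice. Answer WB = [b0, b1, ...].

WB = [8, 6, 3]

0: R B0 -> L0 miss  d=-]
1: W B8 -> L2 miss  d=D]
2: R B8 -> L2 hit  d=D]
3: R B2 -> L2 miss wb->B8  d=-]
4: W B6 -> L0 miss  d=D]
5: R B6 -> L0 hit  d=D]
6: R B3 -> L0 miss wb->B6  d=-]
7: W B3 -> L0 hit  d=D]
8: W B0 -> L0 miss wb->B3  d=D]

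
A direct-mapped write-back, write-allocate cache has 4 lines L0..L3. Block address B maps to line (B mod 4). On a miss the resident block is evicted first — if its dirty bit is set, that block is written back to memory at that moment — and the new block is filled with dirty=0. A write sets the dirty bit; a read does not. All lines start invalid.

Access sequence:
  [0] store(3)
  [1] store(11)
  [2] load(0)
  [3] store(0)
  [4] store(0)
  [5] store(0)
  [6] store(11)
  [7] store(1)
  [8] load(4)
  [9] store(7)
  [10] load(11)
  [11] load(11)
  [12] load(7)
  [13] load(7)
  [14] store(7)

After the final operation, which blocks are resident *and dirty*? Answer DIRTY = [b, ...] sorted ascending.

DIRTY = [1, 7]

0: W B3 -> L3 miss  d=D]
1: W B11 -> L3 miss wb->B3  d=D]
2: R B0 -> L0 miss  d=-]
3: W B0 -> L0 hit  d=D]
4: W B0 -> L0 hit  d=D]
5: W B0 -> L0 hit  d=D]
6: W B11 -> L3 hit  d=D]
7: W B1 -> L1 miss  d=D]
8: R B4 -> L0 miss wb->B0  d=-]
9: W B7 -> L3 miss wb->B11  d=D]
10: R B11 -> L3 miss wb->B7  d=-]
11: R B11 -> L3 hit  d=-]
12: R B7 -> L3 miss  d=-]
13: R B7 -> L3 hit  d=-]
14: W B7 -> L3 hit  d=D]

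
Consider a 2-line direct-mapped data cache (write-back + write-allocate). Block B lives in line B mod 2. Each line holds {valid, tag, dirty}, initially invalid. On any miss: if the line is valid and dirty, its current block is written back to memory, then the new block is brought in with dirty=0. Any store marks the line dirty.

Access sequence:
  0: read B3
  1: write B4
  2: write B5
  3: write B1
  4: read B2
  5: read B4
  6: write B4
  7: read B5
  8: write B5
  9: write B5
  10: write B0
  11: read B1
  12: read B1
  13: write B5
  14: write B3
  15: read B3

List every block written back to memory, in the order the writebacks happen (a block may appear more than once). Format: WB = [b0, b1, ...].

WB = [5, 4, 1, 4, 5, 5]

  0 | R B3 → L1 miss [-]
  1 | W B4 → L0 miss [D]
  2 | W B5 → L1 miss [D]
  3 | W B1 → L1 miss wb→B5 [D]
  4 | R B2 → L0 miss wb→B4 [-]
  5 | R B4 → L0 miss [-]
  6 | W B4 → L0 hit [D]
  7 | R B5 → L1 miss wb→B1 [-]
  8 | W B5 → L1 hit [D]
  9 | W B5 → L1 hit [D]
  10 | W B0 → L0 miss wb→B4 [D]
  11 | R B1 → L1 miss wb→B5 [-]
  12 | R B1 → L1 hit [-]
  13 | W B5 → L1 miss [D]
  14 | W B3 → L1 miss wb→B5 [D]
  15 | R B3 → L1 hit [D]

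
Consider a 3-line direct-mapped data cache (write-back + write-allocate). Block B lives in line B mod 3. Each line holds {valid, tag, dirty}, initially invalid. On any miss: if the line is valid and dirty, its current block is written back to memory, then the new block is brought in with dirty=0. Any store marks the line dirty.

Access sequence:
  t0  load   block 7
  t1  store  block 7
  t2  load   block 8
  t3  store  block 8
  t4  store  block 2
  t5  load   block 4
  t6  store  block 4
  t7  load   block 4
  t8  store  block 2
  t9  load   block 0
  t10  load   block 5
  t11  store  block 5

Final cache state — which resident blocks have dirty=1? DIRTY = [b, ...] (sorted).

0: R B7 → L1 miss [-]
1: W B7 → L1 hit [D]
2: R B8 → L2 miss [-]
3: W B8 → L2 hit [D]
4: W B2 → L2 miss wb→B8 [D]
5: R B4 → L1 miss wb→B7 [-]
6: W B4 → L1 hit [D]
7: R B4 → L1 hit [D]
8: W B2 → L2 hit [D]
9: R B0 → L0 miss [-]
10: R B5 → L2 miss wb→B2 [-]
11: W B5 → L2 hit [D]

DIRTY = [4, 5]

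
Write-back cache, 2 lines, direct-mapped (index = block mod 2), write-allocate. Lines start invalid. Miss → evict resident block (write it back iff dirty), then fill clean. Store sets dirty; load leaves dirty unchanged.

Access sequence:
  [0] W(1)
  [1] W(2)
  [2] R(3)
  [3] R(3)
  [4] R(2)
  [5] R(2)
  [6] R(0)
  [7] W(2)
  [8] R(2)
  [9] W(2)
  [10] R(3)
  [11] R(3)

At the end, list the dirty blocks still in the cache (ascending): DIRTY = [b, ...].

  0 | W B1 → L1 miss [D]
  1 | W B2 → L0 miss [D]
  2 | R B3 → L1 miss wb→B1 [-]
  3 | R B3 → L1 hit [-]
  4 | R B2 → L0 hit [D]
  5 | R B2 → L0 hit [D]
  6 | R B0 → L0 miss wb→B2 [-]
  7 | W B2 → L0 miss [D]
  8 | R B2 → L0 hit [D]
  9 | W B2 → L0 hit [D]
  10 | R B3 → L1 hit [-]
  11 | R B3 → L1 hit [-]

DIRTY = [2]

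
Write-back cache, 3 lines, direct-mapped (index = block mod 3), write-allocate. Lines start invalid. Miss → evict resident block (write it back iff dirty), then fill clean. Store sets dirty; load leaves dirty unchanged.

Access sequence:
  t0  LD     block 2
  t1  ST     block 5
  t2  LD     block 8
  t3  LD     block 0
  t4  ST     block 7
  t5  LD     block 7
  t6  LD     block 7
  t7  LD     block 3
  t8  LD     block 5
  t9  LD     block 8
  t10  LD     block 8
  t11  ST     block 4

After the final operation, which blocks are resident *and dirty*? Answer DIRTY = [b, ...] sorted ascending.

0: R B2 -> L2 miss  d=-]
1: W B5 -> L2 miss  d=D]
2: R B8 -> L2 miss wb->B5  d=-]
3: R B0 -> L0 miss  d=-]
4: W B7 -> L1 miss  d=D]
5: R B7 -> L1 hit  d=D]
6: R B7 -> L1 hit  d=D]
7: R B3 -> L0 miss  d=-]
8: R B5 -> L2 miss  d=-]
9: R B8 -> L2 miss  d=-]
10: R B8 -> L2 hit  d=-]
11: W B4 -> L1 miss wb->B7  d=D]

DIRTY = [4]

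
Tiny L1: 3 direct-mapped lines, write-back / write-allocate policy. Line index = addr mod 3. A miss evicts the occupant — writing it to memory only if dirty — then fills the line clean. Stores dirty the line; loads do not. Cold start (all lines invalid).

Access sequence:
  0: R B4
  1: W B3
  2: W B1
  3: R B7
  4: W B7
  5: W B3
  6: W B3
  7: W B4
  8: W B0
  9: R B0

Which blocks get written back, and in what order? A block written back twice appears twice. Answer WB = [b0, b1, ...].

0: R B4 -> L1 miss  d=-]
1: W B3 -> L0 miss  d=D]
2: W B1 -> L1 miss  d=D]
3: R B7 -> L1 miss wb->B1  d=-]
4: W B7 -> L1 hit  d=D]
5: W B3 -> L0 hit  d=D]
6: W B3 -> L0 hit  d=D]
7: W B4 -> L1 miss wb->B7  d=D]
8: W B0 -> L0 miss wb->B3  d=D]
9: R B0 -> L0 hit  d=D]

WB = [1, 7, 3]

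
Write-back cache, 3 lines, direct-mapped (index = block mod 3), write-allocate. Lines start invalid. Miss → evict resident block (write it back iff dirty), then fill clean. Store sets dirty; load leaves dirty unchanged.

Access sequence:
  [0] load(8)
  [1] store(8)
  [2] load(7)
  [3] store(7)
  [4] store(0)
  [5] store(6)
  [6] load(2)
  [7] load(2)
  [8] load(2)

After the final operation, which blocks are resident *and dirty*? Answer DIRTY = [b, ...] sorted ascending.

0: R B8 -> L2 miss  d=-]
1: W B8 -> L2 hit  d=D]
2: R B7 -> L1 miss  d=-]
3: W B7 -> L1 hit  d=D]
4: W B0 -> L0 miss  d=D]
5: W B6 -> L0 miss wb->B0  d=D]
6: R B2 -> L2 miss wb->B8  d=-]
7: R B2 -> L2 hit  d=-]
8: R B2 -> L2 hit  d=-]

DIRTY = [6, 7]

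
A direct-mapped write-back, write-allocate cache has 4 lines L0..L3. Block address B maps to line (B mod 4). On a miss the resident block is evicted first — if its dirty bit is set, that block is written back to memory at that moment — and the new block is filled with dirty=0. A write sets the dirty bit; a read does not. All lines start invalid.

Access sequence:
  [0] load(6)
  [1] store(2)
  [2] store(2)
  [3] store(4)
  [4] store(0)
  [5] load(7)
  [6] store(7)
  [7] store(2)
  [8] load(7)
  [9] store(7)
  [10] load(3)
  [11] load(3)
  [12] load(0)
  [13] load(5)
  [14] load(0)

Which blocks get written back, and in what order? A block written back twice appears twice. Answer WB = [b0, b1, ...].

WB = [4, 7]

0: R B6 -> L2 miss  d=-]
1: W B2 -> L2 miss  d=D]
2: W B2 -> L2 hit  d=D]
3: W B4 -> L0 miss  d=D]
4: W B0 -> L0 miss wb->B4  d=D]
5: R B7 -> L3 miss  d=-]
6: W B7 -> L3 hit  d=D]
7: W B2 -> L2 hit  d=D]
8: R B7 -> L3 hit  d=D]
9: W B7 -> L3 hit  d=D]
10: R B3 -> L3 miss wb->B7  d=-]
11: R B3 -> L3 hit  d=-]
12: R B0 -> L0 hit  d=D]
13: R B5 -> L1 miss  d=-]
14: R B0 -> L0 hit  d=D]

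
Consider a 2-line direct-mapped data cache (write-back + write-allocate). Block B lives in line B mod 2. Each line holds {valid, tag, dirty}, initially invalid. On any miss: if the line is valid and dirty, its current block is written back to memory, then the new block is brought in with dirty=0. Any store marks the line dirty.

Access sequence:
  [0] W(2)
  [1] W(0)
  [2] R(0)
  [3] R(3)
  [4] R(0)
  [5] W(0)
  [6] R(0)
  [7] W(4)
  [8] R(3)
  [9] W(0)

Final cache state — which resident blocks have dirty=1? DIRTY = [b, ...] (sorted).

0: W B2 -> L0 miss  d=D]
1: W B0 -> L0 miss wb->B2  d=D]
2: R B0 -> L0 hit  d=D]
3: R B3 -> L1 miss  d=-]
4: R B0 -> L0 hit  d=D]
5: W B0 -> L0 hit  d=D]
6: R B0 -> L0 hit  d=D]
7: W B4 -> L0 miss wb->B0  d=D]
8: R B3 -> L1 hit  d=-]
9: W B0 -> L0 miss wb->B4  d=D]

DIRTY = [0]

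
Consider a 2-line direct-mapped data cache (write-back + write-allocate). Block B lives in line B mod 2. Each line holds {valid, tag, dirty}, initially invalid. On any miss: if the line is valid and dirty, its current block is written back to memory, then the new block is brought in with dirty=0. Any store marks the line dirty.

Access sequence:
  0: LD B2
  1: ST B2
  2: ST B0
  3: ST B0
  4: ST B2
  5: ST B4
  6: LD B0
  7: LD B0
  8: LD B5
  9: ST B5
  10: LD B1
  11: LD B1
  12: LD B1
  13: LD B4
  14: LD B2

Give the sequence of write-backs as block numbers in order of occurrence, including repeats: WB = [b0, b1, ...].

WB = [2, 0, 2, 4, 5]

0: R B2 → L0 miss [-]
1: W B2 → L0 hit [D]
2: W B0 → L0 miss wb→B2 [D]
3: W B0 → L0 hit [D]
4: W B2 → L0 miss wb→B0 [D]
5: W B4 → L0 miss wb→B2 [D]
6: R B0 → L0 miss wb→B4 [-]
7: R B0 → L0 hit [-]
8: R B5 → L1 miss [-]
9: W B5 → L1 hit [D]
10: R B1 → L1 miss wb→B5 [-]
11: R B1 → L1 hit [-]
12: R B1 → L1 hit [-]
13: R B4 → L0 miss [-]
14: R B2 → L0 miss [-]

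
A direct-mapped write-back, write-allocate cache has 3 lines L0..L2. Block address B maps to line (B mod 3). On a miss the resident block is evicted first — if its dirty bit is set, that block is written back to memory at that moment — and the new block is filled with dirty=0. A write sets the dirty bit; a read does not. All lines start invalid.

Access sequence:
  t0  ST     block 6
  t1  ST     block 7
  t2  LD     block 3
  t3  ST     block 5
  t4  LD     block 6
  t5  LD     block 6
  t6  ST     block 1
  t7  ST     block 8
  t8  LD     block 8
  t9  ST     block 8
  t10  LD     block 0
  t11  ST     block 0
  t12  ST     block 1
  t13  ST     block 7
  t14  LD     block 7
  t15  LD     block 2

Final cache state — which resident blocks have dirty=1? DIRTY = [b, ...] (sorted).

  0 | W B6 → L0 miss [D]
  1 | W B7 → L1 miss [D]
  2 | R B3 → L0 miss wb→B6 [-]
  3 | W B5 → L2 miss [D]
  4 | R B6 → L0 miss [-]
  5 | R B6 → L0 hit [-]
  6 | W B1 → L1 miss wb→B7 [D]
  7 | W B8 → L2 miss wb→B5 [D]
  8 | R B8 → L2 hit [D]
  9 | W B8 → L2 hit [D]
  10 | R B0 → L0 miss [-]
  11 | W B0 → L0 hit [D]
  12 | W B1 → L1 hit [D]
  13 | W B7 → L1 miss wb→B1 [D]
  14 | R B7 → L1 hit [D]
  15 | R B2 → L2 miss wb→B8 [-]

DIRTY = [0, 7]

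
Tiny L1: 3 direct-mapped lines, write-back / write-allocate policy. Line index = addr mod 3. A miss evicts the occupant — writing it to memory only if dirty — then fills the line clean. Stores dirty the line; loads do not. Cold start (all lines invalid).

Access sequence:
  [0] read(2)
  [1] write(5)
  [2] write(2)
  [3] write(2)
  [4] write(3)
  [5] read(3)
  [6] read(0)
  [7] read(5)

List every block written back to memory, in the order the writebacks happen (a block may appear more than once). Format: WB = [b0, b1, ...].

WB = [5, 3, 2]

  0 | R B2 → L2 miss [-]
  1 | W B5 → L2 miss [D]
  2 | W B2 → L2 miss wb→B5 [D]
  3 | W B2 → L2 hit [D]
  4 | W B3 → L0 miss [D]
  5 | R B3 → L0 hit [D]
  6 | R B0 → L0 miss wb→B3 [-]
  7 | R B5 → L2 miss wb→B2 [-]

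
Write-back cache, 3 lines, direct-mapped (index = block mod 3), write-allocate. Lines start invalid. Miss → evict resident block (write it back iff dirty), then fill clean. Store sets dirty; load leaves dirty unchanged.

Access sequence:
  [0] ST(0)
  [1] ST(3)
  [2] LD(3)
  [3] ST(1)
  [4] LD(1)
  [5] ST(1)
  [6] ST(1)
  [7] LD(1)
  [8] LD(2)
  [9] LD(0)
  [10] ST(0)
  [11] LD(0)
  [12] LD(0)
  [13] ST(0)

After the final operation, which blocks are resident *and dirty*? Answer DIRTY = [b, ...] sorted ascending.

DIRTY = [0, 1]

0: W B0 -> L0 miss  d=D]
1: W B3 -> L0 miss wb->B0  d=D]
2: R B3 -> L0 hit  d=D]
3: W B1 -> L1 miss  d=D]
4: R B1 -> L1 hit  d=D]
5: W B1 -> L1 hit  d=D]
6: W B1 -> L1 hit  d=D]
7: R B1 -> L1 hit  d=D]
8: R B2 -> L2 miss  d=-]
9: R B0 -> L0 miss wb->B3  d=-]
10: W B0 -> L0 hit  d=D]
11: R B0 -> L0 hit  d=D]
12: R B0 -> L0 hit  d=D]
13: W B0 -> L0 hit  d=D]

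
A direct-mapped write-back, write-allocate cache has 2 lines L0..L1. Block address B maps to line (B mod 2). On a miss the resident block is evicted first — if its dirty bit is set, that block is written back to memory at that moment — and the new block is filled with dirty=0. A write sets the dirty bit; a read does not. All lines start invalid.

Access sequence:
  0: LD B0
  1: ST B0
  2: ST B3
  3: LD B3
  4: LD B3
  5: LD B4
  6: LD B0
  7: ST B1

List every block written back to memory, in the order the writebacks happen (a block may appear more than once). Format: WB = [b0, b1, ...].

0: R B0 → L0 miss [-]
1: W B0 → L0 hit [D]
2: W B3 → L1 miss [D]
3: R B3 → L1 hit [D]
4: R B3 → L1 hit [D]
5: R B4 → L0 miss wb→B0 [-]
6: R B0 → L0 miss [-]
7: W B1 → L1 miss wb→B3 [D]

WB = [0, 3]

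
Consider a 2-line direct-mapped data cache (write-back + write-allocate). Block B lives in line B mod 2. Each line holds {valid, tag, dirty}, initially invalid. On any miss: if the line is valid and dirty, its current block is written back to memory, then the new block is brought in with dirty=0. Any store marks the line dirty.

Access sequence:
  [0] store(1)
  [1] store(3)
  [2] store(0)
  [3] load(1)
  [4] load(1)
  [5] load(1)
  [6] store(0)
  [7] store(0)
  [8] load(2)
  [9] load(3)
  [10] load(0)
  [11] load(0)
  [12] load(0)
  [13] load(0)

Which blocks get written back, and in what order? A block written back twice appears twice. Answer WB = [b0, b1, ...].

WB = [1, 3, 0]

0: W B1 → L1 miss [D]
1: W B3 → L1 miss wb→B1 [D]
2: W B0 → L0 miss [D]
3: R B1 → L1 miss wb→B3 [-]
4: R B1 → L1 hit [-]
5: R B1 → L1 hit [-]
6: W B0 → L0 hit [D]
7: W B0 → L0 hit [D]
8: R B2 → L0 miss wb→B0 [-]
9: R B3 → L1 miss [-]
10: R B0 → L0 miss [-]
11: R B0 → L0 hit [-]
12: R B0 → L0 hit [-]
13: R B0 → L0 hit [-]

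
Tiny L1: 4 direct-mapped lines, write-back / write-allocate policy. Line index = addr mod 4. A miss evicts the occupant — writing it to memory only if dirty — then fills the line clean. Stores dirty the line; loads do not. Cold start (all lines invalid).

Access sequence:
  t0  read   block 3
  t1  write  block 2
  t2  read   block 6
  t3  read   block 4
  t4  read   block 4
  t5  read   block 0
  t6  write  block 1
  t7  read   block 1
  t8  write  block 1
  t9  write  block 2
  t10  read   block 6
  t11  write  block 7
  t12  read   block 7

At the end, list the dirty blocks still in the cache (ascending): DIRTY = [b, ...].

DIRTY = [1, 7]

0: R B3 → L3 miss [-]
1: W B2 → L2 miss [D]
2: R B6 → L2 miss wb→B2 [-]
3: R B4 → L0 miss [-]
4: R B4 → L0 hit [-]
5: R B0 → L0 miss [-]
6: W B1 → L1 miss [D]
7: R B1 → L1 hit [D]
8: W B1 → L1 hit [D]
9: W B2 → L2 miss [D]
10: R B6 → L2 miss wb→B2 [-]
11: W B7 → L3 miss [D]
12: R B7 → L3 hit [D]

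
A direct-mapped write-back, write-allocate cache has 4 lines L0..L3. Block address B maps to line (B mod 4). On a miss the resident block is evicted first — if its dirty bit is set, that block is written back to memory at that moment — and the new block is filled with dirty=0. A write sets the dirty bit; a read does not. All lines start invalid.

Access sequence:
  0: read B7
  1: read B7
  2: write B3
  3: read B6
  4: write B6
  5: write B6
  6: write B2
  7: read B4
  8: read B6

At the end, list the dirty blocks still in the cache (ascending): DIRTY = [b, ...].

0: R B7 -> L3 miss  d=-]
1: R B7 -> L3 hit  d=-]
2: W B3 -> L3 miss  d=D]
3: R B6 -> L2 miss  d=-]
4: W B6 -> L2 hit  d=D]
5: W B6 -> L2 hit  d=D]
6: W B2 -> L2 miss wb->B6  d=D]
7: R B4 -> L0 miss  d=-]
8: R B6 -> L2 miss wb->B2  d=-]

DIRTY = [3]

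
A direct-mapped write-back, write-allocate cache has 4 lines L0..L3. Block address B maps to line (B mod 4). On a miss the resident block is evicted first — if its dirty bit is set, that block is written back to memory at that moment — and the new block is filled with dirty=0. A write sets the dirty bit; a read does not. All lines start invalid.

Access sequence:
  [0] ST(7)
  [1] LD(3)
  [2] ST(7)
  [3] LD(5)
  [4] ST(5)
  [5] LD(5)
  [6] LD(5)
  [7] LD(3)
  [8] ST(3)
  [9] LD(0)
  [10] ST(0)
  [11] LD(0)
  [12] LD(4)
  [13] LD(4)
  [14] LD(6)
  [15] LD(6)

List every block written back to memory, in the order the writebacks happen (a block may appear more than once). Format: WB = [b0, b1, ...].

0: W B7 → L3 miss [D]
1: R B3 → L3 miss wb→B7 [-]
2: W B7 → L3 miss [D]
3: R B5 → L1 miss [-]
4: W B5 → L1 hit [D]
5: R B5 → L1 hit [D]
6: R B5 → L1 hit [D]
7: R B3 → L3 miss wb→B7 [-]
8: W B3 → L3 hit [D]
9: R B0 → L0 miss [-]
10: W B0 → L0 hit [D]
11: R B0 → L0 hit [D]
12: R B4 → L0 miss wb→B0 [-]
13: R B4 → L0 hit [-]
14: R B6 → L2 miss [-]
15: R B6 → L2 hit [-]

WB = [7, 7, 0]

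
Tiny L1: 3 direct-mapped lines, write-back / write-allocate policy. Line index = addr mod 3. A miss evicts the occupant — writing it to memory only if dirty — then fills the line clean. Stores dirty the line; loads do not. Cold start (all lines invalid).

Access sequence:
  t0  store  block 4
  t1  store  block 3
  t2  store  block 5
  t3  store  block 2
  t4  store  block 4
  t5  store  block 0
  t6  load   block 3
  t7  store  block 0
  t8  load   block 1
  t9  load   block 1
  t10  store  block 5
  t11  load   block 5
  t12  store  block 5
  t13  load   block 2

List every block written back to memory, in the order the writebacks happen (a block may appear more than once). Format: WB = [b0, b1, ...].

WB = [5, 3, 0, 4, 2, 5]

0: W B4 → L1 miss [D]
1: W B3 → L0 miss [D]
2: W B5 → L2 miss [D]
3: W B2 → L2 miss wb→B5 [D]
4: W B4 → L1 hit [D]
5: W B0 → L0 miss wb→B3 [D]
6: R B3 → L0 miss wb→B0 [-]
7: W B0 → L0 miss [D]
8: R B1 → L1 miss wb→B4 [-]
9: R B1 → L1 hit [-]
10: W B5 → L2 miss wb→B2 [D]
11: R B5 → L2 hit [D]
12: W B5 → L2 hit [D]
13: R B2 → L2 miss wb→B5 [-]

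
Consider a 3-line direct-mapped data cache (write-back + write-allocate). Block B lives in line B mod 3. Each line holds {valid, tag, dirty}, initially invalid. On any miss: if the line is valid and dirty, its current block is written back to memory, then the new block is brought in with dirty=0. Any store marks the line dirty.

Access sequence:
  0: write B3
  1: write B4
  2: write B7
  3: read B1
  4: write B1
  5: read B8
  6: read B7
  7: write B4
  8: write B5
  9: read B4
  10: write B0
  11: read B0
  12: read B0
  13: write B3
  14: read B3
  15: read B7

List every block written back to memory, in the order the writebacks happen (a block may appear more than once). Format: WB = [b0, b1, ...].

0: W B3 -> L0 miss  d=D]
1: W B4 -> L1 miss  d=D]
2: W B7 -> L1 miss wb->B4  d=D]
3: R B1 -> L1 miss wb->B7  d=-]
4: W B1 -> L1 hit  d=D]
5: R B8 -> L2 miss  d=-]
6: R B7 -> L1 miss wb->B1  d=-]
7: W B4 -> L1 miss  d=D]
8: W B5 -> L2 miss  d=D]
9: R B4 -> L1 hit  d=D]
10: W B0 -> L0 miss wb->B3  d=D]
11: R B0 -> L0 hit  d=D]
12: R B0 -> L0 hit  d=D]
13: W B3 -> L0 miss wb->B0  d=D]
14: R B3 -> L0 hit  d=D]
15: R B7 -> L1 miss wb->B4  d=-]

WB = [4, 7, 1, 3, 0, 4]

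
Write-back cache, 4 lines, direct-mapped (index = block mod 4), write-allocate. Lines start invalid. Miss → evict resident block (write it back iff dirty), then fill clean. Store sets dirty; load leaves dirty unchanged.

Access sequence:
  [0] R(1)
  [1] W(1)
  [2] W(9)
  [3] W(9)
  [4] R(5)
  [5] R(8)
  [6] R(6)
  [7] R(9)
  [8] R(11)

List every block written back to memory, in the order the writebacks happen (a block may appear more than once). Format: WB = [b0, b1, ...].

  0 | R B1 → L1 miss [-]
  1 | W B1 → L1 hit [D]
  2 | W B9 → L1 miss wb→B1 [D]
  3 | W B9 → L1 hit [D]
  4 | R B5 → L1 miss wb→B9 [-]
  5 | R B8 → L0 miss [-]
  6 | R B6 → L2 miss [-]
  7 | R B9 → L1 miss [-]
  8 | R B11 → L3 miss [-]

WB = [1, 9]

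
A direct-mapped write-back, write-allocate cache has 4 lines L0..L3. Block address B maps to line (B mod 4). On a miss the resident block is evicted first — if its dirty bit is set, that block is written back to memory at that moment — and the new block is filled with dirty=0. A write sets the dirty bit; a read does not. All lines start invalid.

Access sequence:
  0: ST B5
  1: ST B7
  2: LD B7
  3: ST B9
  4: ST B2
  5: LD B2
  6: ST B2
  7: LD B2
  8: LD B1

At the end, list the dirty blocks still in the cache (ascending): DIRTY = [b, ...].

DIRTY = [2, 7]

  0 | W B5 → L1 miss [D]
  1 | W B7 → L3 miss [D]
  2 | R B7 → L3 hit [D]
  3 | W B9 → L1 miss wb→B5 [D]
  4 | W B2 → L2 miss [D]
  5 | R B2 → L2 hit [D]
  6 | W B2 → L2 hit [D]
  7 | R B2 → L2 hit [D]
  8 | R B1 → L1 miss wb→B9 [-]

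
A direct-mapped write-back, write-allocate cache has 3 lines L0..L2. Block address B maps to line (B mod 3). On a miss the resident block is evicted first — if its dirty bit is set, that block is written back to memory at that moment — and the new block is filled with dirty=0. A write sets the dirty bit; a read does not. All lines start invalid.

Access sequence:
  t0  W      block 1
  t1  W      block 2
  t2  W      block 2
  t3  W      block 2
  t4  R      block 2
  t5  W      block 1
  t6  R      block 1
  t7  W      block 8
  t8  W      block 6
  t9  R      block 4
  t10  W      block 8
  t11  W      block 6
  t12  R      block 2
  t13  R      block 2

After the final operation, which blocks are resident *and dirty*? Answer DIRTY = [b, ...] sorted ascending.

0: W B1 → L1 miss [D]
1: W B2 → L2 miss [D]
2: W B2 → L2 hit [D]
3: W B2 → L2 hit [D]
4: R B2 → L2 hit [D]
5: W B1 → L1 hit [D]
6: R B1 → L1 hit [D]
7: W B8 → L2 miss wb→B2 [D]
8: W B6 → L0 miss [D]
9: R B4 → L1 miss wb→B1 [-]
10: W B8 → L2 hit [D]
11: W B6 → L0 hit [D]
12: R B2 → L2 miss wb→B8 [-]
13: R B2 → L2 hit [-]

DIRTY = [6]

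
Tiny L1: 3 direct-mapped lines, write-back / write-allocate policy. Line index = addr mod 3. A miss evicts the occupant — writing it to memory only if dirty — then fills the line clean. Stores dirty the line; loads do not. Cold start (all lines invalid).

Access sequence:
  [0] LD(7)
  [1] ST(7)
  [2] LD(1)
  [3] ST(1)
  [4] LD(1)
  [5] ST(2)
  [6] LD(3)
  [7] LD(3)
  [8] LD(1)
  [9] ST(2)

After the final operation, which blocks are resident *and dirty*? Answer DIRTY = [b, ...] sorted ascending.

DIRTY = [1, 2]

0: R B7 -> L1 miss  d=-]
1: W B7 -> L1 hit  d=D]
2: R B1 -> L1 miss wb->B7  d=-]
3: W B1 -> L1 hit  d=D]
4: R B1 -> L1 hit  d=D]
5: W B2 -> L2 miss  d=D]
6: R B3 -> L0 miss  d=-]
7: R B3 -> L0 hit  d=-]
8: R B1 -> L1 hit  d=D]
9: W B2 -> L2 hit  d=D]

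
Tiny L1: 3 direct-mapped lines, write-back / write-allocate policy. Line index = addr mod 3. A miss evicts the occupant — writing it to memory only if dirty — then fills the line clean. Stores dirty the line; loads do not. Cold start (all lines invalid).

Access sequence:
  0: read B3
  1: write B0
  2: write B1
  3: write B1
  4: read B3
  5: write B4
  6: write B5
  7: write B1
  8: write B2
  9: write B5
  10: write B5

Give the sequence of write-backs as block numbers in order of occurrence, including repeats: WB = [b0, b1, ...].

WB = [0, 1, 4, 5, 2]

0: R B3 → L0 miss [-]
1: W B0 → L0 miss [D]
2: W B1 → L1 miss [D]
3: W B1 → L1 hit [D]
4: R B3 → L0 miss wb→B0 [-]
5: W B4 → L1 miss wb→B1 [D]
6: W B5 → L2 miss [D]
7: W B1 → L1 miss wb→B4 [D]
8: W B2 → L2 miss wb→B5 [D]
9: W B5 → L2 miss wb→B2 [D]
10: W B5 → L2 hit [D]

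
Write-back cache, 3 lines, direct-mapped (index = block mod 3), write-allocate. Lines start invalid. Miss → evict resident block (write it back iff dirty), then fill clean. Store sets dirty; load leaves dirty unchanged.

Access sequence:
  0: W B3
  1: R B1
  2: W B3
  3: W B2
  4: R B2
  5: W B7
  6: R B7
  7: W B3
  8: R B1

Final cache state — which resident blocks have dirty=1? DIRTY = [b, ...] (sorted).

DIRTY = [2, 3]

  0 | W B3 → L0 miss [D]
  1 | R B1 → L1 miss [-]
  2 | W B3 → L0 hit [D]
  3 | W B2 → L2 miss [D]
  4 | R B2 → L2 hit [D]
  5 | W B7 → L1 miss [D]
  6 | R B7 → L1 hit [D]
  7 | W B3 → L0 hit [D]
  8 | R B1 → L1 miss wb→B7 [-]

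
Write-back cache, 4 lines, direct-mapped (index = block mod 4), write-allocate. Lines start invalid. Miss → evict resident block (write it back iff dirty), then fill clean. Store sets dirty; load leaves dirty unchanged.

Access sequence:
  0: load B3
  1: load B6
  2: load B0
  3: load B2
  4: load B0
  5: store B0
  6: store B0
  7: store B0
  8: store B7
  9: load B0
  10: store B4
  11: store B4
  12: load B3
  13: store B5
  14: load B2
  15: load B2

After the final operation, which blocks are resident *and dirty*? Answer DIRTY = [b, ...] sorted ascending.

DIRTY = [4, 5]

0: R B3 -> L3 miss  d=-]
1: R B6 -> L2 miss  d=-]
2: R B0 -> L0 miss  d=-]
3: R B2 -> L2 miss  d=-]
4: R B0 -> L0 hit  d=-]
5: W B0 -> L0 hit  d=D]
6: W B0 -> L0 hit  d=D]
7: W B0 -> L0 hit  d=D]
8: W B7 -> L3 miss  d=D]
9: R B0 -> L0 hit  d=D]
10: W B4 -> L0 miss wb->B0  d=D]
11: W B4 -> L0 hit  d=D]
12: R B3 -> L3 miss wb->B7  d=-]
13: W B5 -> L1 miss  d=D]
14: R B2 -> L2 hit  d=-]
15: R B2 -> L2 hit  d=-]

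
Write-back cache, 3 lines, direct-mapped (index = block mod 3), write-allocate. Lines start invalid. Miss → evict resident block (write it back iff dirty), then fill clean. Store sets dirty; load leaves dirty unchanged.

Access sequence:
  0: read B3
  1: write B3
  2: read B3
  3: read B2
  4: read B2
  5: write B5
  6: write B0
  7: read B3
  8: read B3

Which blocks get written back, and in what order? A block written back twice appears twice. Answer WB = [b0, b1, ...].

WB = [3, 0]

0: R B3 -> L0 miss  d=-]
1: W B3 -> L0 hit  d=D]
2: R B3 -> L0 hit  d=D]
3: R B2 -> L2 miss  d=-]
4: R B2 -> L2 hit  d=-]
5: W B5 -> L2 miss  d=D]
6: W B0 -> L0 miss wb->B3  d=D]
7: R B3 -> L0 miss wb->B0  d=-]
8: R B3 -> L0 hit  d=-]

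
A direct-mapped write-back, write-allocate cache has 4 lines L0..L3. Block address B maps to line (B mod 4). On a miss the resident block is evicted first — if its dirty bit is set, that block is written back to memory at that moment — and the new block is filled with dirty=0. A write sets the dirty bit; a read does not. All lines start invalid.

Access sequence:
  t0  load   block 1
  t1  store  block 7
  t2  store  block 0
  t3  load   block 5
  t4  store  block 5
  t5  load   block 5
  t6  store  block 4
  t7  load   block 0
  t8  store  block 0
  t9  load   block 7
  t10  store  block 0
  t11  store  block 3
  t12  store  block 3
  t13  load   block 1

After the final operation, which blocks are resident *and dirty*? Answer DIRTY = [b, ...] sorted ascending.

0: R B1 → L1 miss [-]
1: W B7 → L3 miss [D]
2: W B0 → L0 miss [D]
3: R B5 → L1 miss [-]
4: W B5 → L1 hit [D]
5: R B5 → L1 hit [D]
6: W B4 → L0 miss wb→B0 [D]
7: R B0 → L0 miss wb→B4 [-]
8: W B0 → L0 hit [D]
9: R B7 → L3 hit [D]
10: W B0 → L0 hit [D]
11: W B3 → L3 miss wb→B7 [D]
12: W B3 → L3 hit [D]
13: R B1 → L1 miss wb→B5 [-]

DIRTY = [0, 3]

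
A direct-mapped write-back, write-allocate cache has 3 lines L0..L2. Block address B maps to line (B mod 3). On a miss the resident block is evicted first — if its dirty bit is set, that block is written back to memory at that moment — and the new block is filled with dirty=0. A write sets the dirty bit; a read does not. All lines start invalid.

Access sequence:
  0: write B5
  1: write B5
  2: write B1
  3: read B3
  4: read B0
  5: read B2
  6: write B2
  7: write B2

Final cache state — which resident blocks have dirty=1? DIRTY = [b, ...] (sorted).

0: W B5 → L2 miss [D]
1: W B5 → L2 hit [D]
2: W B1 → L1 miss [D]
3: R B3 → L0 miss [-]
4: R B0 → L0 miss [-]
5: R B2 → L2 miss wb→B5 [-]
6: W B2 → L2 hit [D]
7: W B2 → L2 hit [D]

DIRTY = [1, 2]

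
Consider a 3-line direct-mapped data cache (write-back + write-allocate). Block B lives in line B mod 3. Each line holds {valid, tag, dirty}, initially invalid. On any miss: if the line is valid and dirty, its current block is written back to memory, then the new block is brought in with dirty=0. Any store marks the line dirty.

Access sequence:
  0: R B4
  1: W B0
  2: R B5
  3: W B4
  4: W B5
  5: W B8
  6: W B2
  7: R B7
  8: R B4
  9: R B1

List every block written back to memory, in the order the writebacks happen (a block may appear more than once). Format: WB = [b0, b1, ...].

0: R B4 → L1 miss [-]
1: W B0 → L0 miss [D]
2: R B5 → L2 miss [-]
3: W B4 → L1 hit [D]
4: W B5 → L2 hit [D]
5: W B8 → L2 miss wb→B5 [D]
6: W B2 → L2 miss wb→B8 [D]
7: R B7 → L1 miss wb→B4 [-]
8: R B4 → L1 miss [-]
9: R B1 → L1 miss [-]

WB = [5, 8, 4]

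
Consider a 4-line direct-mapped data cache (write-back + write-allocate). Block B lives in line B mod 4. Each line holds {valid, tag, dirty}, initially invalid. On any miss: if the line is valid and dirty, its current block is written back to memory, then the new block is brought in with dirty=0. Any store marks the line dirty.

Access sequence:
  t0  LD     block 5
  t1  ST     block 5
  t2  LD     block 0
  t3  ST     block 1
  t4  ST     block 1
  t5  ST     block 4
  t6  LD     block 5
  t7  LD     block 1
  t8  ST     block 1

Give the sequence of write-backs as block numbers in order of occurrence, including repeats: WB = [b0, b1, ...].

WB = [5, 1]

  0 | R B5 → L1 miss [-]
  1 | W B5 → L1 hit [D]
  2 | R B0 → L0 miss [-]
  3 | W B1 → L1 miss wb→B5 [D]
  4 | W B1 → L1 hit [D]
  5 | W B4 → L0 miss [D]
  6 | R B5 → L1 miss wb→B1 [-]
  7 | R B1 → L1 miss [-]
  8 | W B1 → L1 hit [D]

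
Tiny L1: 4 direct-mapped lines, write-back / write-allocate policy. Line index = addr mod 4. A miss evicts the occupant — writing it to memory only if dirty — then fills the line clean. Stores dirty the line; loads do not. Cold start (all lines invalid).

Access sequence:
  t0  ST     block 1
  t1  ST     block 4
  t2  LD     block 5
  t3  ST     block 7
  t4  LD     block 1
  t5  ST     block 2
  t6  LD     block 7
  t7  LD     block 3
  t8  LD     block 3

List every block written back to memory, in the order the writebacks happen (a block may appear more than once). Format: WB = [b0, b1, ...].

WB = [1, 7]

0: W B1 → L1 miss [D]
1: W B4 → L0 miss [D]
2: R B5 → L1 miss wb→B1 [-]
3: W B7 → L3 miss [D]
4: R B1 → L1 miss [-]
5: W B2 → L2 miss [D]
6: R B7 → L3 hit [D]
7: R B3 → L3 miss wb→B7 [-]
8: R B3 → L3 hit [-]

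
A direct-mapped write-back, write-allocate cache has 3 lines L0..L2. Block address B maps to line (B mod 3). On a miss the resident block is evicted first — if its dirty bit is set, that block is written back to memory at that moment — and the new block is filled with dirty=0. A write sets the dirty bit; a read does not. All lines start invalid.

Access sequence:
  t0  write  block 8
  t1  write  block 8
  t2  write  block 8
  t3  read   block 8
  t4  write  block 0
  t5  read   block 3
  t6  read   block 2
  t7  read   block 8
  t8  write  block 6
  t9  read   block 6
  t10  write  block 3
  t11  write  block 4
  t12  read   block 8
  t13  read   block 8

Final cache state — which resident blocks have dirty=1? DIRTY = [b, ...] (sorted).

  0 | W B8 → L2 miss [D]
  1 | W B8 → L2 hit [D]
  2 | W B8 → L2 hit [D]
  3 | R B8 → L2 hit [D]
  4 | W B0 → L0 miss [D]
  5 | R B3 → L0 miss wb→B0 [-]
  6 | R B2 → L2 miss wb→B8 [-]
  7 | R B8 → L2 miss [-]
  8 | W B6 → L0 miss [D]
  9 | R B6 → L0 hit [D]
  10 | W B3 → L0 miss wb→B6 [D]
  11 | W B4 → L1 miss [D]
  12 | R B8 → L2 hit [-]
  13 | R B8 → L2 hit [-]

DIRTY = [3, 4]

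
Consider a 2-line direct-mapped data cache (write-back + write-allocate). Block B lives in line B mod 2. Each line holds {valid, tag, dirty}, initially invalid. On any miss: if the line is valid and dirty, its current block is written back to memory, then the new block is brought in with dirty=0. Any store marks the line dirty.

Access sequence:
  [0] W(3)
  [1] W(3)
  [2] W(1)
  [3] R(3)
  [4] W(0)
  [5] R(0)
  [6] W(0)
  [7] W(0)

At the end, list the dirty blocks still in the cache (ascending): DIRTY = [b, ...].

DIRTY = [0]

  0 | W B3 → L1 miss [D]
  1 | W B3 → L1 hit [D]
  2 | W B1 → L1 miss wb→B3 [D]
  3 | R B3 → L1 miss wb→B1 [-]
  4 | W B0 → L0 miss [D]
  5 | R B0 → L0 hit [D]
  6 | W B0 → L0 hit [D]
  7 | W B0 → L0 hit [D]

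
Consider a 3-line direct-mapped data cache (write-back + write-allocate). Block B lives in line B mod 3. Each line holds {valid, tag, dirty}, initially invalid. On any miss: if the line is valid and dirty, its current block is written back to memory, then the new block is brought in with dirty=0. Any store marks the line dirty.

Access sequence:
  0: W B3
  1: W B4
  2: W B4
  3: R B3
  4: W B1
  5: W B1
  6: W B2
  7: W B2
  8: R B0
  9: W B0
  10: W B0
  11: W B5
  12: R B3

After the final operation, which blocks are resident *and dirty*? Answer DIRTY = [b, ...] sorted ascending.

DIRTY = [1, 5]

0: W B3 → L0 miss [D]
1: W B4 → L1 miss [D]
2: W B4 → L1 hit [D]
3: R B3 → L0 hit [D]
4: W B1 → L1 miss wb→B4 [D]
5: W B1 → L1 hit [D]
6: W B2 → L2 miss [D]
7: W B2 → L2 hit [D]
8: R B0 → L0 miss wb→B3 [-]
9: W B0 → L0 hit [D]
10: W B0 → L0 hit [D]
11: W B5 → L2 miss wb→B2 [D]
12: R B3 → L0 miss wb→B0 [-]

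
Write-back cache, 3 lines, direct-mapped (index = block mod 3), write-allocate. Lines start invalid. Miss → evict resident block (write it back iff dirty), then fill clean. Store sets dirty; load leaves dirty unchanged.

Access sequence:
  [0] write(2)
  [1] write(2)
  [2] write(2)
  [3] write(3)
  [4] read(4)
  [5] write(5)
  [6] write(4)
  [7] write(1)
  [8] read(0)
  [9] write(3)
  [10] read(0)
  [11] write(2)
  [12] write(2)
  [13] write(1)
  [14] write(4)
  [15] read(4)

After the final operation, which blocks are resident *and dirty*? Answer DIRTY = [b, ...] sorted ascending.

0: W B2 → L2 miss [D]
1: W B2 → L2 hit [D]
2: W B2 → L2 hit [D]
3: W B3 → L0 miss [D]
4: R B4 → L1 miss [-]
5: W B5 → L2 miss wb→B2 [D]
6: W B4 → L1 hit [D]
7: W B1 → L1 miss wb→B4 [D]
8: R B0 → L0 miss wb→B3 [-]
9: W B3 → L0 miss [D]
10: R B0 → L0 miss wb→B3 [-]
11: W B2 → L2 miss wb→B5 [D]
12: W B2 → L2 hit [D]
13: W B1 → L1 hit [D]
14: W B4 → L1 miss wb→B1 [D]
15: R B4 → L1 hit [D]

DIRTY = [2, 4]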